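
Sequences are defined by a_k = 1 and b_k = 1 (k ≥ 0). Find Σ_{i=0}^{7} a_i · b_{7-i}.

8

Write out a_i and b_{7-i} for i = 0,…,7 and sum the products.
Σ = 1·1 + 1·1 + 1·1 + 1·1 + 1·1 + 1·1 + 1·1 + 1·1 = 8.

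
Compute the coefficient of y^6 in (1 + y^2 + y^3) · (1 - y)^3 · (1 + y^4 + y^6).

(1 + y^2 + y^3) has coefficients 1,0,1,1 for degrees 0…3.
(1 - y)^3 has coefficients 1,-3,3,-1,0,0,0 for degrees 0…6.
Finally multiplying by (1 + y^4 + y^6), the product of all factors after the first has coefficients 1,-3,3,-1,1,-3,4 for degrees 0…6.
[y^6] = 1·4 + 1·1 + 1·(-1) = 4.

4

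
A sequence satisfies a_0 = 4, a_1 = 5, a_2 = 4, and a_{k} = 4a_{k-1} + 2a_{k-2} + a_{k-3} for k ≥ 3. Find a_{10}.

1093573

The ordinary generating function has denominator 1 - 4q - 2q^2 - q^3.
Iterating the recurrence: a_0,…,a_{10} = 4, 5, 4, 30, 133, 596, 2680, 12045, 54136, 243314, 1093573.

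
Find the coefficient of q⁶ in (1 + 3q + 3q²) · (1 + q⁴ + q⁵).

(1 + 3q + 3q²) has coefficients 1,3,3 for degrees 0…2.
(1 + q⁴ + q⁵) has coefficients 1,0,0,0,1,1,0 for degrees 0…6.
[q⁶] = 1·0 + 3·1 + 3·1 = 6.

6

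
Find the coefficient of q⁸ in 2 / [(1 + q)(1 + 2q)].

The denominator gives the recurrence a_n = −3a_(n−1) − 2a_(n−2) for n ≥ 2; the numerator fixes a_0 = 2, a_1 = -6.
Iterating: 2, -6, 14, -30, 62, -126, 254, -510, 1022, so a_8 = 1022.

1022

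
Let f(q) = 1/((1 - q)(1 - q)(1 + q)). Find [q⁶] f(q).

The denominator gives the recurrence a_n = a_(n−1) + a_(n−2) − a_(n−3) for n ≥ 3; the numerator fixes a_0 = 1, a_1 = 1, a_2 = 2.
Iterating: 1, 1, 2, 2, 3, 3, 4, so a_6 = 4.

4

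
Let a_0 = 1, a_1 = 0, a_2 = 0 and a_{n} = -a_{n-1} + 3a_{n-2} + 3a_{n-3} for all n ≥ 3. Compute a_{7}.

The ordinary generating function has denominator 1 + q - 3q^2 - 3q^3.
Iterating the recurrence: a_0,…,a_{7} = 1, 0, 0, 3, -3, 12, -12, 39.

39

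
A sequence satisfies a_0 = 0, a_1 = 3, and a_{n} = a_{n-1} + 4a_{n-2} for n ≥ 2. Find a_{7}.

The ordinary generating function has denominator 1 - q - 4q^2.
Iterating the recurrence: a_0,…,a_{7} = 0, 3, 3, 15, 27, 87, 195, 543.

543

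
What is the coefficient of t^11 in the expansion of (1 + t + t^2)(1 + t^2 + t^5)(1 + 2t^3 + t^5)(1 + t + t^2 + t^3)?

10

(1 + t + t^2) has coefficients 1,1,1 for degrees 0…2.
(1 + t^2 + t^5) has coefficients 1,0,1,0,0,1,0,0,0,0,0,0 for degrees 0…11.
Multiplying by (1 + 2t^3 + t^5) gives running coefficients 1,0,1,2,0,4,0,1,2,0,1,0 for degrees 0…11.
Finally multiplying by (1 + t + t^2 + t^3), the product of all factors after the first has coefficients 1,1,2,4,3,7,6,5,7,3,4,3 for degrees 0…11.
[t^11] = 1·3 + 1·4 + 1·3 = 10.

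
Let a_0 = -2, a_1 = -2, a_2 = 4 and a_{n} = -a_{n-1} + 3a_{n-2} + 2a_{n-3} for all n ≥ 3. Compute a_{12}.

6406

The ordinary generating function has denominator 1 + z - 3z^2 - 2z^3.
Iterating the recurrence: a_0,…,a_{12} = -2, -2, 4, -14, 22, -56, 94, -218, 388, -854, 1582, -3368, 6406.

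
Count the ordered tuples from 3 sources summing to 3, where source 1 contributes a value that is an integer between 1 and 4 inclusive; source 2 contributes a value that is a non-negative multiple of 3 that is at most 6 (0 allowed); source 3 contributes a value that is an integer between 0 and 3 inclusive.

The generating function for the choices is (x + x² + x³ + x⁴)·(1 + x³ + x⁶)·(1 + x + x² + x³); the count is [x³].
(x + x² + x³ + x⁴) has coefficients 0,1,1,1 for degrees 0…3.
(1 + x³ + x⁶) has coefficients 1,0,0,1 for degrees 0…3.
Finally multiplying by (1 + x + x² + x³), the product of all factors after the first has coefficients 1,1,1,2 for degrees 0…3.
[x³] = 1·1 + 1·1 + 1·1 = 3.

3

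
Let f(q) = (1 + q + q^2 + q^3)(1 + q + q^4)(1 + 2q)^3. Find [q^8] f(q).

(1 + q + q^2 + q^3) has coefficients 1,1,1,1 for degrees 0…3.
(1 + q + q^4) has coefficients 1,1,0,0,1,0,0,0,0 for degrees 0…8.
Finally multiplying by (1 + 2q)^3, the product of all factors after the first has coefficients 1,7,18,20,9,6,12,8,0 for degrees 0…8.
[q^8] = 1·0 + 1·8 + 1·12 + 1·6 = 26.

26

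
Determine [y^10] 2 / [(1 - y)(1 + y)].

Partial fractions give a closed form: a_n = (1)·1^n + (1)·(-1)^n.
At n = 10: a_10 = 2.

2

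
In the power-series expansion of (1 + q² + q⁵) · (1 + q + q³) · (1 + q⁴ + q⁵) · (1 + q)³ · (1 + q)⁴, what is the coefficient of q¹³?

(1 + q² + q⁵) has coefficients 1,0,1,0,0,1 for degrees 0…5.
(1 + q + q³) has coefficients 1,1,0,1,0,0,0,0,0,0,0,0,0,0 for degrees 0…13.
Multiplying by (1 + q⁴ + q⁵) gives running coefficients 1,1,0,1,1,2,1,1,1,0,0,0,0,0 for degrees 0…13.
Multiplying by (1 + q)³ gives running coefficients 1,4,6,5,5,8,11,11,9,7,4,1,0,0 for degrees 0…13.
Finally multiplying by (1 + q)⁴, the product of all factors after the first has coefficients 1,8,28,57,78,86,99,128,156,161,141,106,65,29 for degrees 0…13.
[q¹³] = 1·29 + 1·106 + 1·156 = 291.

291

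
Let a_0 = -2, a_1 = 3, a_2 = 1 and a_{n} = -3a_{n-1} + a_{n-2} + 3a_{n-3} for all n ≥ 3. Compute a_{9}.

The ordinary generating function has denominator 1 + 3t - t^2 - 3t^3.
Iterating the recurrence: a_0,…,a_{9} = -2, 3, 1, -6, 28, -87, 271, -816, 2458, -7377.

-7377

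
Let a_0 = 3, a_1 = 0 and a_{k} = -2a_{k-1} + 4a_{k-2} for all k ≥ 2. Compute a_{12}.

1093632

The ordinary generating function has denominator 1 + 2t - 4t^2.
Iterating the recurrence: a_0,…,a_{12} = 3, 0, 12, -24, 96, -288, 960, -3072, 9984, -32256, 104448, -337920, 1093632.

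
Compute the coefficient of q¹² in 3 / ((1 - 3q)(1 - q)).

Partial fractions give a closed form: a_n = (9/2)·3^n + (-3/2)·1^n.
At n = 12: a_12 = 2391483.

2391483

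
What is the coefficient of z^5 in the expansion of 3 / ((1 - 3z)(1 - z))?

1092

Partial fractions give a closed form: a_n = (9/2)·3^n + (-3/2)·1^n.
At n = 5: a_5 = 1092.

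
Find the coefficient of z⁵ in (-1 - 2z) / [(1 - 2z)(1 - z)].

-125

The denominator gives the recurrence a_n = 3a_(n−1) − 2a_(n−2) for n ≥ 3; the numerator fixes a_0 = -1, a_1 = -5, a_2 = -13.
Iterating: -1, -5, -13, -29, -61, -125, so a_5 = -125.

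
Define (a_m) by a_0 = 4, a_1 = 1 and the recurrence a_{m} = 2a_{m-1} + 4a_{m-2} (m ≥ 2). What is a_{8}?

16000

The ordinary generating function has denominator 1 - 2q - 4q^2.
Iterating the recurrence: a_0,…,a_{8} = 4, 1, 18, 40, 152, 464, 1536, 4928, 16000.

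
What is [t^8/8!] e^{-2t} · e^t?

1

The EGF product rule gives c_8 = Σ_{k_1+k_2=8} C(8; k_1,k_2) · ∏ g_i(k_i), where e^{-2t} gives (-2)^k; e^t gives (1)^k.
g_1(k) for k = 0…8: 1, -2, 4, -8, 16, -32, 64, -128, 256.
g_2(k) for k = 0…8: 1, 1, 1, 1, 1, 1, 1, 1, 1.
c_8 = Σ_k C(8,k)·g_1(k)·g_2(8−k) = 1·1·1 + 8·(-2)·1 + 28·4·1 + 56·(-8)·1 + 70·16·1 + 56·(-32)·1 + 28·64·1 + 8·(-128)·1 + 1·256·1 = 1 − 16 + 112 − 448 + 1120 − 1792 + 1792 − 1024 + 256 = 1.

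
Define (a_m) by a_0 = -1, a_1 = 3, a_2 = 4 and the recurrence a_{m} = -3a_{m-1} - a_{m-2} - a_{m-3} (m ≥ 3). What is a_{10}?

The ordinary generating function has denominator 1 + 3q + q^2 + q^3.
Iterating the recurrence: a_0,…,a_{10} = -1, 3, 4, -14, 35, -95, 264, -732, 2027, -5613, 15544.

15544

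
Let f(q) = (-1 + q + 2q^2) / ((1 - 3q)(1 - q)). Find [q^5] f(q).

The denominator gives the recurrence a_n = 4a_(n−1) − 3a_(n−2) for n ≥ 3; the numerator fixes a_0 = -1, a_1 = -3, a_2 = -7.
Iterating: -1, -3, -7, -19, -55, -163, so a_5 = -163.

-163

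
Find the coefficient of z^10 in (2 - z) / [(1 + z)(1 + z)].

32

The denominator gives the recurrence a_n = −2a_(n−1) − a_(n−2) for n ≥ 2; the numerator fixes a_0 = 2, a_1 = -5.
Iterating: 2, -5, 8, -11, 14, -17, 20, -23, 26, -29, 32, so a_10 = 32.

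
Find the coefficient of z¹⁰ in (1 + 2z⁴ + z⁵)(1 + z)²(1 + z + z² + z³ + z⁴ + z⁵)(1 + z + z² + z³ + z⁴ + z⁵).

72

(1 + 2z⁴ + z⁵) has coefficients 1,0,0,0,2,1 for degrees 0…5.
(1 + z)² has coefficients 1,2,1,0,0,0,0,0,0,0,0 for degrees 0…10.
Multiplying by (1 + z + z² + z³ + z⁴ + z⁵) gives running coefficients 1,3,4,4,4,4,3,1,0,0,0 for degrees 0…10.
Finally multiplying by (1 + z + z² + z³ + z⁴ + z⁵), the product of all factors after the first has coefficients 1,4,8,12,16,20,22,20,16,12,8 for degrees 0…10.
[z¹⁰] = 1·8 + 2·22 + 1·20 = 72.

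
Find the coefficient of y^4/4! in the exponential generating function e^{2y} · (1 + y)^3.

The EGF product rule gives c_4 = Σ_{k_1+k_2=4} C(4; k_1,k_2) · ∏ g_i(k_i), where e^{2y} gives (2)^k; (1+y)^3 gives the falling factorial (3)_k.
g_1(k) for k = 0…4: 1, 2, 4, 8, 16.
g_2(k) for k = 0…4: 1, 3, 6, 6, 0.
c_4 = Σ_k C(4,k)·g_1(k)·g_2(4−k) = 4·2·6 + 6·4·6 + 4·8·3 + 1·16·1 = 48 + 144 + 96 + 16 = 304.

304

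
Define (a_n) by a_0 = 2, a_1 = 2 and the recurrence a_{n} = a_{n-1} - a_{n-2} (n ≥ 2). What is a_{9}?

The ordinary generating function has denominator 1 - z + z^2.
Iterating the recurrence: a_0,…,a_{9} = 2, 2, 0, -2, -2, 0, 2, 2, 0, -2.

-2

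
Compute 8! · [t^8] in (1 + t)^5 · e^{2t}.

336896

The EGF product rule gives c_8 = Σ_{k_1+k_2=8} C(8; k_1,k_2) · ∏ g_i(k_i), where (1+t)^5 gives the falling factorial (5)_k; e^{2t} gives (2)^k.
g_1(k) for k = 0…8: 1, 5, 20, 60, 120, 120, 0, 0, 0.
g_2(k) for k = 0…8: 1, 2, 4, 8, 16, 32, 64, 128, 256.
c_8 = Σ_k C(8,k)·g_1(k)·g_2(8−k) = 1·1·256 + 8·5·128 + 28·20·64 + 56·60·32 + 70·120·16 + 56·120·8 = 256 + 5120 + 35840 + 107520 + 134400 + 53760 = 336896.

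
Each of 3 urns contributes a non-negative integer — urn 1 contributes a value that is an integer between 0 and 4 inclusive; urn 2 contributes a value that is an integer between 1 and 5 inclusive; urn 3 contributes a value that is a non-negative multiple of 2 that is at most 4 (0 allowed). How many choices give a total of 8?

The generating function for the choices is (1 + q + q² + q³ + q⁴)·(q + q² + q³ + q⁴ + q⁵)·(1 + q² + q⁴); the count is [q⁸].
(1 + q + q² + q³ + q⁴) has coefficients 1,1,1,1,1 for degrees 0…4.
(q + q² + q³ + q⁴ + q⁵) has coefficients 0,1,1,1,1,1,0,0,0 for degrees 0…8.
Finally multiplying by (1 + q² + q⁴), the product of all factors after the first has coefficients 0,1,1,2,2,3,2,2,1 for degrees 0…8.
[q⁸] = 1·1 + 1·2 + 1·2 + 1·3 + 1·2 = 10.

10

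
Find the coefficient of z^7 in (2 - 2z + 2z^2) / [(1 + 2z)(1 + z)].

The denominator gives the recurrence a_n = −3a_(n−1) − 2a_(n−2) for n ≥ 3; the numerator fixes a_0 = 2, a_1 = -8, a_2 = 22.
Iterating: 2, -8, 22, -50, 106, -218, 442, -890, so a_7 = -890.

-890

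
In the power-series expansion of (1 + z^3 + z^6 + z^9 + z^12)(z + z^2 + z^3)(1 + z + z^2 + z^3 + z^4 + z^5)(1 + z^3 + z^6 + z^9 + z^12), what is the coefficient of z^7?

11

(1 + z^3 + z^6 + z^9 + z^12) has coefficients 1,0,0,1,0,0,1,0 for degrees 0…7.
(z + z^2 + z^3) has coefficients 0,1,1,1,0,0,0,0 for degrees 0…7.
Multiplying by (1 + z + z^2 + z^3 + z^4 + z^5) gives running coefficients 0,1,2,3,3,3,3,2 for degrees 0…7.
Finally multiplying by (1 + z^3 + z^6 + z^9 + z^12), the product of all factors after the first has coefficients 0,1,2,3,4,5,6,6 for degrees 0…7.
[z^7] = 1·6 + 1·4 + 1·1 = 11.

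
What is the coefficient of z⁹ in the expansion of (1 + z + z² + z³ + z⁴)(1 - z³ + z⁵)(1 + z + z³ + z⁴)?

(1 + z + z² + z³ + z⁴) has coefficients 1,1,1,1,1 for degrees 0…4.
(1 - z³ + z⁵) has coefficients 1,0,0,-1,0,1,0,0,0,0 for degrees 0…9.
Finally multiplying by (1 + z + z³ + z⁴), the product of all factors after the first has coefficients 1,1,0,0,0,1,0,-1,1,1 for degrees 0…9.
[z⁹] = 1·1 + 1·1 + 1·(-1) + 1·0 + 1·1 = 2.

2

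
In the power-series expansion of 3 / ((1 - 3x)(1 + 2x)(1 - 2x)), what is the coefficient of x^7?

Partial fractions give a closed form: a_n = (27/5)·3^n + (3/5)·(-2)^n + (-3)·2^n.
At n = 7: a_7 = 11349.

11349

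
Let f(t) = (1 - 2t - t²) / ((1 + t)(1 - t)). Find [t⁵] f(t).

The denominator gives the recurrence a_n = a_(n−2) for n ≥ 3; the numerator fixes a_0 = 1, a_1 = -2, a_2 = 0.
Iterating: 1, -2, 0, -2, 0, -2, so a_5 = -2.

-2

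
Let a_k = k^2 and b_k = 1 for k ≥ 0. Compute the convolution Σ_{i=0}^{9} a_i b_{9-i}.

285

The convolution is the x^9 coefficient of A(x)B(x).
Σ = 0·1 + 1·1 + 4·1 + 9·1 + 16·1 + 25·1 + 36·1 + 49·1 + 64·1 + 81·1 = 285.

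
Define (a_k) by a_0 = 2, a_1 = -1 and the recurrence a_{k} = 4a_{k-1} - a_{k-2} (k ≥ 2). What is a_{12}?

The ordinary generating function has denominator 1 - 4q + q^2.
Iterating the recurrence: a_0,…,a_{12} = 2, -1, -6, -23, -86, -321, -1198, -4471, -16686, -62273, -232406, -867351, -3236998.

-3236998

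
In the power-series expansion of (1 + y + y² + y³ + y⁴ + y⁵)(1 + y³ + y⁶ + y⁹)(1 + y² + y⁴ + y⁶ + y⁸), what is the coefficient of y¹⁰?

(1 + y + y² + y³ + y⁴ + y⁵) has coefficients 1,1,1,1,1,1 for degrees 0…5.
(1 + y³ + y⁶ + y⁹) has coefficients 1,0,0,1,0,0,1,0,0,1,0 for degrees 0…10.
Finally multiplying by (1 + y² + y⁴ + y⁶ + y⁸), the product of all factors after the first has coefficients 1,0,1,1,1,1,2,1,2,2,1 for degrees 0…10.
[y¹⁰] = 1·1 + 1·2 + 1·2 + 1·1 + 1·2 + 1·1 = 9.

9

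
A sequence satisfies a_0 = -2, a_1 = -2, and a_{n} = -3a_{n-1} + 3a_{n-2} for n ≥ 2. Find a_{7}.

The ordinary generating function has denominator 1 + 3z - 3z^2.
Iterating the recurrence: a_0,…,a_{7} = -2, -2, 0, -6, 18, -72, 270, -1026.

-1026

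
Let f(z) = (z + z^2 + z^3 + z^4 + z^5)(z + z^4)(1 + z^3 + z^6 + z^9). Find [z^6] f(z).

3

(z + z^2 + z^3 + z^4 + z^5) has coefficients 0,1,1,1,1,1 for degrees 0…5.
(z + z^4) has coefficients 0,1,0,0,1,0,0 for degrees 0…6.
Finally multiplying by (1 + z^3 + z^6 + z^9), the product of all factors after the first has coefficients 0,1,0,0,2,0,0 for degrees 0…6.
[z^6] = 1·0 + 1·2 + 1·0 + 1·0 + 1·1 = 3.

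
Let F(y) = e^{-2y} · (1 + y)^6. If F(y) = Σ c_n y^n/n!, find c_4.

-56

The EGF product rule gives c_4 = Σ_{k_1+k_2=4} C(4; k_1,k_2) · ∏ g_i(k_i), where e^{-2y} gives (-2)^k; (1+y)^6 gives the falling factorial (6)_k.
g_1(k) for k = 0…4: 1, -2, 4, -8, 16.
g_2(k) for k = 0…4: 1, 6, 30, 120, 360.
c_4 = Σ_k C(4,k)·g_1(k)·g_2(4−k) = 1·1·360 + 4·(-2)·120 + 6·4·30 + 4·(-8)·6 + 1·16·1 = 360 − 960 + 720 − 192 + 16 = -56.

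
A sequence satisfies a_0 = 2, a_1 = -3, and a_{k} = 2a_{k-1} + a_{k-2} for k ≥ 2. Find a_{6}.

The ordinary generating function has denominator 1 - 2t - t^2.
Iterating the recurrence: a_0,…,a_{6} = 2, -3, -4, -11, -26, -63, -152.

-152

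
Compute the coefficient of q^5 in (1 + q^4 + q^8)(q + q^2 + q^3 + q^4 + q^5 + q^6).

2

(1 + q^4 + q^8) has coefficients 1,0,0,0,1,0 for degrees 0…5.
(q + q^2 + q^3 + q^4 + q^5 + q^6) has coefficients 0,1,1,1,1,1 for degrees 0…5.
[q^5] = 1·1 + 1·1 = 2.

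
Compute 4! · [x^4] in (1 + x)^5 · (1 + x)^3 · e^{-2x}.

96

The EGF product rule gives c_4 = Σ_{k_1+k_2+k_3=4} C(4; k_1,k_2,k_3) · ∏ g_i(k_i), where (1+x)^5 gives the falling factorial (5)_k; (1+x)^3 gives the falling factorial (3)_k; e^{-2x} gives (-2)^k.
g_1(k) for k = 0…4: 1, 5, 20, 60, 120.
g_2(k) for k = 0…4: 1, 3, 6, 6, 0.
g_3(k) for k = 0…4: 1, -2, 4, -8, 16.
First combine the last two factors: h(k) = Σ_j C(k,j)·g_2(j)·g_3(k−j) for k = 0…4: 1, 1, -2, -2, 16.
c_4 = Σ_k C(4,k)·g_1(k)·h(4−k) = 1·1·16 + 4·5·(-2) + 6·20·(-2) + 4·60·1 + 1·120·1 = 16 − 40 − 240 + 240 + 120 = 96.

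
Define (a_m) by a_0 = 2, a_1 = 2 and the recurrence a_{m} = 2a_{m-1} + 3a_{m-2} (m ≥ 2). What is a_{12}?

531442

The ordinary generating function has denominator 1 - 2x - 3x^2.
Iterating the recurrence: a_0,…,a_{12} = 2, 2, 10, 26, 82, 242, 730, 2186, 6562, 19682, 59050, 177146, 531442.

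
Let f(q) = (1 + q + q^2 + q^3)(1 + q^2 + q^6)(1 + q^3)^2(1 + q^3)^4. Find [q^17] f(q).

(1 + q + q^2 + q^3) has coefficients 1,1,1,1 for degrees 0…3.
(1 + q^2 + q^6) has coefficients 1,0,1,0,0,0,1,0,0,0,0,0,0,0,0,0,0,0 for degrees 0…17.
Multiplying by (1 + q^3)^2 gives running coefficients 1,0,1,2,0,2,2,0,1,2,0,0,1,0,0,0,0,0 for degrees 0…17.
Finally multiplying by (1 + q^3)^4, the product of all factors after the first has coefficients 1,0,1,6,0,6,16,0,15,26,0,20,30,0,15,26,0,6 for degrees 0…17.
[q^17] = 1·6 + 1·0 + 1·26 + 1·15 = 47.

47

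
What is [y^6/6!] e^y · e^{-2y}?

The EGF product rule gives c_6 = Σ_{k_1+k_2=6} C(6; k_1,k_2) · ∏ g_i(k_i), where e^y gives (1)^k; e^{-2y} gives (-2)^k.
g_1(k) for k = 0…6: 1, 1, 1, 1, 1, 1, 1.
g_2(k) for k = 0…6: 1, -2, 4, -8, 16, -32, 64.
c_6 = Σ_k C(6,k)·g_1(k)·g_2(6−k) = 1·1·64 + 6·1·(-32) + 15·1·16 + 20·1·(-8) + 15·1·4 + 6·1·(-2) + 1·1·1 = 64 − 192 + 240 − 160 + 60 − 12 + 1 = 1.

1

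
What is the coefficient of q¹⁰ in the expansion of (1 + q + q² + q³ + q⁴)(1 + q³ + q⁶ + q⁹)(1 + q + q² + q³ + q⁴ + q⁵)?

10

(1 + q + q² + q³ + q⁴) has coefficients 1,1,1,1,1 for degrees 0…4.
(1 + q³ + q⁶ + q⁹) has coefficients 1,0,0,1,0,0,1,0,0,1,0 for degrees 0…10.
Finally multiplying by (1 + q + q² + q³ + q⁴ + q⁵), the product of all factors after the first has coefficients 1,1,1,2,2,2,2,2,2,2,2 for degrees 0…10.
[q¹⁰] = 1·2 + 1·2 + 1·2 + 1·2 + 1·2 = 10.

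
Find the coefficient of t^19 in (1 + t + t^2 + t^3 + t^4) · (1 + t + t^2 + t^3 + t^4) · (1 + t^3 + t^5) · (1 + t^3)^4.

(1 + t + t^2 + t^3 + t^4) has coefficients 1,1,1,1,1 for degrees 0…4.
(1 + t + t^2 + t^3 + t^4) has coefficients 1,1,1,1,1,0,0,0,0,0,0,0,0,0,0,0,0,0,0,0 for degrees 0…19.
Multiplying by (1 + t^3 + t^5) gives running coefficients 1,1,1,2,2,2,2,2,1,1,0,0,0,0,0,0,0,0,0,0 for degrees 0…19.
Finally multiplying by (1 + t^3)^4, the product of all factors after the first has coefficients 1,1,1,6,6,6,16,16,15,25,24,20,25,21,15,16,10,6,6,2 for degrees 0…19.
[t^19] = 1·2 + 1·6 + 1·6 + 1·10 + 1·16 = 40.

40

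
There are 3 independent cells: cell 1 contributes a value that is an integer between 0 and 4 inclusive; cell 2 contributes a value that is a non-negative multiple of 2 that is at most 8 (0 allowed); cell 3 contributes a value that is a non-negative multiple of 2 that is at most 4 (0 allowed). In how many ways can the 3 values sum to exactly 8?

9

The generating function for the choices is (1 + q + q² + q³ + q⁴)·(1 + q² + q⁴ + q⁶ + q⁸)·(1 + q² + q⁴); the count is [q⁸].
(1 + q + q² + q³ + q⁴) has coefficients 1,1,1,1,1 for degrees 0…4.
(1 + q² + q⁴ + q⁶ + q⁸) has coefficients 1,0,1,0,1,0,1,0,1 for degrees 0…8.
Finally multiplying by (1 + q² + q⁴), the product of all factors after the first has coefficients 1,0,2,0,3,0,3,0,3 for degrees 0…8.
[q⁸] = 1·3 + 1·0 + 1·3 + 1·0 + 1·3 = 9.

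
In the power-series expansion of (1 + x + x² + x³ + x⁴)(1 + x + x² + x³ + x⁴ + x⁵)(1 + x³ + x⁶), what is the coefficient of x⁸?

(1 + x + x² + x³ + x⁴) has coefficients 1,1,1,1,1 for degrees 0…4.
(1 + x + x² + x³ + x⁴ + x⁵) has coefficients 1,1,1,1,1,1,0,0,0 for degrees 0…8.
Finally multiplying by (1 + x³ + x⁶), the product of all factors after the first has coefficients 1,1,1,2,2,2,2,2,2 for degrees 0…8.
[x⁸] = 1·2 + 1·2 + 1·2 + 1·2 + 1·2 = 10.

10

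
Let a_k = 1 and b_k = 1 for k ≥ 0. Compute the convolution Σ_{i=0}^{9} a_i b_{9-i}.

The convolution is the x^9 coefficient of A(x)B(x).
Σ = 1·1 + 1·1 + 1·1 + 1·1 + 1·1 + 1·1 + 1·1 + 1·1 + 1·1 + 1·1 = 10.

10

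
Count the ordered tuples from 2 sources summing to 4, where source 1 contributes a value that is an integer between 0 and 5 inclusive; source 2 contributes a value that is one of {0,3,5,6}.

2

The generating function for the choices is (1 + z + z^2 + z^3 + z^4 + z^5)·(1 + z^3 + z^5 + z^6); the count is [z^4].
(1 + z + z^2 + z^3 + z^4 + z^5) has coefficients 1,1,1,1,1 for degrees 0…4.
(1 + z^3 + z^5 + z^6) has coefficients 1,0,0,1,0 for degrees 0…4.
[z^4] = 1·0 + 1·1 + 1·0 + 1·0 + 1·1 = 2.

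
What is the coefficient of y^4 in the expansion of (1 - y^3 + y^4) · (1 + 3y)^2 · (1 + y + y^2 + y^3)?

9

(1 - y^3 + y^4) has coefficients 1,0,0,-1,1 for degrees 0…4.
(1 + 3y)^2 has coefficients 1,6,9,0,0 for degrees 0…4.
Finally multiplying by (1 + y + y^2 + y^3), the product of all factors after the first has coefficients 1,7,16,16,15 for degrees 0…4.
[y^4] = 1·15 − 1·7 + 1·1 = 9.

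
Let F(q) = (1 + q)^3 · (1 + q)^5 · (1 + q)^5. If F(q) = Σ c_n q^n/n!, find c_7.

The EGF product rule gives c_7 = Σ_{k_1+k_2+k_3=7} C(7; k_1,k_2,k_3) · ∏ g_i(k_i), where (1+q)^3 gives the falling factorial (3)_k; (1+q)^5 gives the falling factorial (5)_k; (1+q)^5 gives the falling factorial (5)_k.
g_1(k) for k = 0…7: 1, 3, 6, 6, 0, 0, 0, 0.
g_2(k) for k = 0…7: 1, 5, 20, 60, 120, 120, 0, 0.
g_3(k) for k = 0…7: 1, 5, 20, 60, 120, 120, 0, 0.
First combine the last two factors: h(k) = Σ_j C(k,j)·g_2(j)·g_3(k−j) for k = 0…7: 1, 10, 90, 720, 5040, 30240, 151200, 604800.
c_7 = Σ_k C(7,k)·g_1(k)·h(7−k) = 1·1·604800 + 7·3·151200 + 21·6·30240 + 35·6·5040 = 604800 + 3175200 + 3810240 + 1058400 = 8648640.

8648640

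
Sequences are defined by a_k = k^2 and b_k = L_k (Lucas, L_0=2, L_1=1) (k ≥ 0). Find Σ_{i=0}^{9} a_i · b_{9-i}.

This is [x^9] in the product of the two ordinary generating functions.
Σ = 0·76 + 1·47 + 4·29 + 9·18 + 16·11 + 25·7 + 36·4 + 49·3 + 64·1 + 81·2 = 1193.

1193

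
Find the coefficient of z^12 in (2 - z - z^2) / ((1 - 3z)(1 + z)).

The denominator gives the recurrence a_n = 2a_(n−1) + 3a_(n−2) for n ≥ 3; the numerator fixes a_0 = 2, a_1 = 3, a_2 = 11.
Iterating: 2, 3, 11, 31, 95, 283, 851, 2551, 7655, 22963, 68891, 206671, 620015, so a_12 = 620015.

620015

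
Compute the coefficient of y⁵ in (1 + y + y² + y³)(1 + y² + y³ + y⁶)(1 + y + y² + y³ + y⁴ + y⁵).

11

(1 + y + y² + y³) has coefficients 1,1,1,1 for degrees 0…3.
(1 + y² + y³ + y⁶) has coefficients 1,0,1,1,0,0 for degrees 0…5.
Finally multiplying by (1 + y + y² + y³ + y⁴ + y⁵), the product of all factors after the first has coefficients 1,1,2,3,3,3 for degrees 0…5.
[y⁵] = 1·3 + 1·3 + 1·3 + 1·2 = 11.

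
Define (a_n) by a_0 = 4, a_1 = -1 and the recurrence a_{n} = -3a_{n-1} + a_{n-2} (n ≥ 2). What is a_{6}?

796

The ordinary generating function has denominator 1 + 3z - z^2.
Iterating the recurrence: a_0,…,a_{6} = 4, -1, 7, -22, 73, -241, 796.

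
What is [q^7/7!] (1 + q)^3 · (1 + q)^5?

The EGF product rule gives c_7 = Σ_{k_1+k_2=7} C(7; k_1,k_2) · ∏ g_i(k_i), where (1+q)^3 gives the falling factorial (3)_k; (1+q)^5 gives the falling factorial (5)_k.
g_1(k) for k = 0…7: 1, 3, 6, 6, 0, 0, 0, 0.
g_2(k) for k = 0…7: 1, 5, 20, 60, 120, 120, 0, 0.
c_7 = Σ_k C(7,k)·g_1(k)·g_2(7−k) = 21·6·120 + 35·6·120 = 15120 + 25200 = 40320.

40320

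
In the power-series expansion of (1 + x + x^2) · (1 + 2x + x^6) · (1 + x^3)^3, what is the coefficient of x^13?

3

(1 + x + x^2) has coefficients 1,1,1 for degrees 0…2.
(1 + 2x + x^6) has coefficients 1,2,0,0,0,0,1,0,0,0,0,0,0,0 for degrees 0…13.
Finally multiplying by (1 + x^3)^3, the product of all factors after the first has coefficients 1,2,0,3,6,0,4,6,0,4,2,0,3,0 for degrees 0…13.
[x^13] = 1·0 + 1·3 + 1·0 = 3.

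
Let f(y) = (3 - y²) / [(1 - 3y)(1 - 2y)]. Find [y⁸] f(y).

The denominator gives the recurrence a_n = 5a_(n−1) − 6a_(n−2) for n ≥ 3; the numerator fixes a_0 = 3, a_1 = 15, a_2 = 56.
Iterating: 3, 15, 56, 190, 614, 1930, 5966, 18250, 55454, so a_8 = 55454.

55454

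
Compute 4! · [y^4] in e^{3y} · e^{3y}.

The EGF product rule gives c_4 = Σ_{k_1+k_2=4} C(4; k_1,k_2) · ∏ g_i(k_i), where e^{3y} gives (3)^k; e^{3y} gives (3)^k.
g_1(k) for k = 0…4: 1, 3, 9, 27, 81.
g_2(k) for k = 0…4: 1, 3, 9, 27, 81.
c_4 = Σ_k C(4,k)·g_1(k)·g_2(4−k) = 1·1·81 + 4·3·27 + 6·9·9 + 4·27·3 + 1·81·1 = 81 + 324 + 486 + 324 + 81 = 1296.

1296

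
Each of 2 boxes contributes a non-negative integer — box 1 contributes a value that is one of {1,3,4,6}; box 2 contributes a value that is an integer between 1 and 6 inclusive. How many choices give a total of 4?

The generating function for the choices is (x + x³ + x⁴ + x⁶)·(x + x² + x³ + x⁴ + x⁵ + x⁶); the count is [x⁴].
(x + x³ + x⁴ + x⁶) has coefficients 0,1,0,1,1 for degrees 0…4.
(x + x² + x³ + x⁴ + x⁵ + x⁶) has coefficients 0,1,1,1,1 for degrees 0…4.
[x⁴] = 1·1 + 1·1 + 1·0 = 2.

2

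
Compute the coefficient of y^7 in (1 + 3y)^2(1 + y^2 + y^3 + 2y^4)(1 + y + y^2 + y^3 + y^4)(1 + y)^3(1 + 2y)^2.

(1 + 3y)^2 has coefficients 1,6,9 for degrees 0…2.
(1 + y^2 + y^3 + 2y^4) has coefficients 1,0,1,1,2,0,0,0 for degrees 0…7.
Multiplying by (1 + y + y^2 + y^3 + y^4) gives running coefficients 1,1,2,3,5,4,4,3 for degrees 0…7.
Multiplying by (1 + y)^3 gives running coefficients 1,4,8,13,21,30,34,32 for degrees 0…7.
Finally multiplying by (1 + 2y)^2, the product of all factors after the first has coefficients 1,8,28,61,105,166,238,288 for degrees 0…7.
[y^7] = 1·288 + 6·238 + 9·166 = 3210.

3210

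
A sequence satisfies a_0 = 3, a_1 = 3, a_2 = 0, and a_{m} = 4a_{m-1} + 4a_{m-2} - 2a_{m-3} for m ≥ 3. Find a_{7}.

The ordinary generating function has denominator 1 - 4q - 4q^2 + 2q^3.
Iterating the recurrence: a_0,…,a_{7} = 3, 3, 0, 6, 18, 96, 444, 2124.

2124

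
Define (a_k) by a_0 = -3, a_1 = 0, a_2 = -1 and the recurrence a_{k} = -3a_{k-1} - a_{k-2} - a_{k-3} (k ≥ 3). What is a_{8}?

The ordinary generating function has denominator 1 + 3z + z^2 + z^3.
Iterating the recurrence: a_0,…,a_{8} = -3, 0, -1, 6, -17, 46, -127, 352, -975.

-975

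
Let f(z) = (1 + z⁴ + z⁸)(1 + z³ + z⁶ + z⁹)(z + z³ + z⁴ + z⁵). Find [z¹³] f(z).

(1 + z⁴ + z⁸) has coefficients 1,0,0,0,1,0,0,0,1 for degrees 0…8.
(1 + z³ + z⁶ + z⁹) has coefficients 1,0,0,1,0,0,1,0,0,1,0,0,0,0 for degrees 0…13.
Finally multiplying by (z + z³ + z⁴ + z⁵), the product of all factors after the first has coefficients 0,1,0,1,2,1,1,2,1,1,2,1,1,1 for degrees 0…13.
[z¹³] = 1·1 + 1·1 + 1·1 = 3.

3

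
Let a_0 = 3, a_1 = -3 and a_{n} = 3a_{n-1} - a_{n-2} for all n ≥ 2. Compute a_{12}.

-192237

The ordinary generating function has denominator 1 - 3t + t^2.
Iterating the recurrence: a_0,…,a_{12} = 3, -3, -12, -33, -87, -228, -597, -1563, -4092, -10713, -28047, -73428, -192237.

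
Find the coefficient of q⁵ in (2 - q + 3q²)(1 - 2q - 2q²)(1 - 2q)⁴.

(2 - q + 3q²) has coefficients 2,-1,3 for degrees 0…2.
(1 - 2q - 2q²) has coefficients 1,-2,-2,0,0,0 for degrees 0…5.
Finally multiplying by (1 - 2q)⁴, the product of all factors after the first has coefficients 1,-10,38,-64,32,32 for degrees 0…5.
[q⁵] = 2·32 − 1·32 + 3·(-64) = -160.

-160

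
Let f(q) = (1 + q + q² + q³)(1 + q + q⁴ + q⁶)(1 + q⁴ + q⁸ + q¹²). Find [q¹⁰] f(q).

(1 + q + q² + q³) has coefficients 1,1,1,1 for degrees 0…3.
(1 + q + q⁴ + q⁶) has coefficients 1,1,0,0,1,0,1,0,0,0,0 for degrees 0…10.
Finally multiplying by (1 + q⁴ + q⁸ + q¹²), the product of all factors after the first has coefficients 1,1,0,0,2,1,1,0,2,1,1 for degrees 0…10.
[q¹⁰] = 1·1 + 1·1 + 1·2 + 1·0 = 4.

4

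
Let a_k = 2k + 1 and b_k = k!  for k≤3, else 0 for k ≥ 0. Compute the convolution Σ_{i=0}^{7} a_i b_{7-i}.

Write out a_i and b_{7-i} for i = 0,…,7 and sum the products.
Σ = 1·0 + 3·0 + 5·0 + 7·0 + 9·6 + 11·2 + 13·1 + 15·1 = 104.

104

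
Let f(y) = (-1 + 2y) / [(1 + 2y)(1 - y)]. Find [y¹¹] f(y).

2731

Partial fractions give a closed form: a_n = (-4/3)·(-2)^n + (1/3)·1^n.
At n = 11: a_11 = 2731.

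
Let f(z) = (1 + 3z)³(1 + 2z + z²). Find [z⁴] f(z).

81

(1 + 3z)³ has coefficients 1,9,27,27 for degrees 0…3.
(1 + 2z + z²) has coefficients 1,2,1,0,0 for degrees 0…4.
[z⁴] = 1·0 + 9·0 + 27·1 + 27·2 = 81.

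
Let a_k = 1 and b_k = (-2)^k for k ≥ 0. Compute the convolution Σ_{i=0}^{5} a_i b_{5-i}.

-21

The convolution is the t^5 coefficient of A(t)B(t).
Σ = 1·(-32) + 1·16 + 1·(-8) + 1·4 + 1·(-2) + 1·1 = -21.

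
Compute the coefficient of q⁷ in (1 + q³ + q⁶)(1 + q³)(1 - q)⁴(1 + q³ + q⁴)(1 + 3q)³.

(1 + q³ + q⁶) has coefficients 1,0,0,1,0,0,1 for degrees 0…6.
(1 + q³) has coefficients 1,0,0,1,0,0,0,0 for degrees 0…7.
Multiplying by (1 - q)⁴ gives running coefficients 1,-4,6,-3,-3,6,-4,1 for degrees 0…7.
Multiplying by (1 + q³ + q⁴) gives running coefficients 1,-4,6,-2,-6,8,-1,-5 for degrees 0…7.
Finally multiplying by (1 + 3q)³, the product of all factors after the first has coefficients 1,5,-3,-29,30,62,-145,40 for degrees 0…7.
[q⁷] = 1·40 + 1·30 + 1·5 = 75.

75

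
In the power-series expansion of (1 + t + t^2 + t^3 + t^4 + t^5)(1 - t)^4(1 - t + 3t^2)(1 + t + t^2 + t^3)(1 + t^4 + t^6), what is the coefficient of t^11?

10

(1 + t + t^2 + t^3 + t^4 + t^5) has coefficients 1,1,1,1,1,1 for degrees 0…5.
(1 - t)^4 has coefficients 1,-4,6,-4,1,0,0,0,0,0,0,0 for degrees 0…11.
Multiplying by (1 - t + 3t^2) gives running coefficients 1,-5,13,-22,23,-13,3,0,0,0,0,0 for degrees 0…11.
Multiplying by (1 + t + t^2 + t^3) gives running coefficients 1,-4,9,-13,9,1,-9,13,-10,3,0,0 for degrees 0…11.
Finally multiplying by (1 + t^4 + t^6), the product of all factors after the first has coefficients 1,-4,9,-13,10,-3,1,-4,8,-9,0,14 for degrees 0…11.
[t^11] = 1·14 + 1·0 + 1·(-9) + 1·8 + 1·(-4) + 1·1 = 10.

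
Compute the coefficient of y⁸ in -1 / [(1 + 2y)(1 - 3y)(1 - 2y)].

-11605

The denominator gives the recurrence a_n = 3a_(n−1) + 4a_(n−2) − 12a_(n−3) for n ≥ 3; the numerator fixes a_0 = -1, a_1 = -3, a_2 = -13.
Iterating: -1, -3, -13, -39, -133, -399, -1261, -3783, -11605, so a_8 = -11605.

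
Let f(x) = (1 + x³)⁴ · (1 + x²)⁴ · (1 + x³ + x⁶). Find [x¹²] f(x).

(1 + x³)⁴ has coefficients 1,0,0,4,0,0,6,0,0,4,0,0,1 for degrees 0…12.
(1 + x²)⁴ has coefficients 1,0,4,0,6,0,4,0,1,0,0,0,0 for degrees 0…12.
Finally multiplying by (1 + x³ + x⁶), the product of all factors after the first has coefficients 1,0,4,1,6,4,5,6,5,4,6,1,4 for degrees 0…12.
[x¹²] = 1·4 + 4·4 + 6·5 + 4·1 + 1·1 = 55.

55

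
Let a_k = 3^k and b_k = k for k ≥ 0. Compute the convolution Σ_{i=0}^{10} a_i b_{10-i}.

44281

This is [x^10] in the product of the two ordinary generating functions.
Σ = 1·10 + 3·9 + 9·8 + 27·7 + 81·6 + 243·5 + 729·4 + 2187·3 + 6561·2 + 19683·1 + 59049·0 = 44281.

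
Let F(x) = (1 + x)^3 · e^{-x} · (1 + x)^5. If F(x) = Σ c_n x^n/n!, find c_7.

-7841

The EGF product rule gives c_7 = Σ_{k_1+k_2+k_3=7} C(7; k_1,k_2,k_3) · ∏ g_i(k_i), where (1+x)^3 gives the falling factorial (3)_k; e^{-x} gives (-1)^k; (1+x)^5 gives the falling factorial (5)_k.
g_1(k) for k = 0…7: 1, 3, 6, 6, 0, 0, 0, 0.
g_2(k) for k = 0…7: 1, -1, 1, -1, 1, -1, 1, -1.
g_3(k) for k = 0…7: 1, 5, 20, 60, 120, 120, 0, 0.
First combine the last two factors: h(k) = Σ_j C(k,j)·g_2(j)·g_3(k−j) for k = 0…7: 1, 4, 11, 14, -19, -56, 151, 34.
c_7 = Σ_k C(7,k)·g_1(k)·h(7−k) = 1·1·34 + 7·3·151 + 21·6·(-56) + 35·6·(-19) = 34 + 3171 − 7056 − 3990 = -7841.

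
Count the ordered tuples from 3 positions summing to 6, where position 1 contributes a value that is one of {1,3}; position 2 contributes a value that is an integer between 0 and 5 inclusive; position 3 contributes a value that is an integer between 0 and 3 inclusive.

8

The generating function for the choices is (t + t^3)·(1 + t + t^2 + t^3 + t^4 + t^5)·(1 + t + t^2 + t^3); the count is [t^6].
(t + t^3) has coefficients 0,1,0,1 for degrees 0…3.
(1 + t + t^2 + t^3 + t^4 + t^5) has coefficients 1,1,1,1,1,1,0 for degrees 0…6.
Finally multiplying by (1 + t + t^2 + t^3), the product of all factors after the first has coefficients 1,2,3,4,4,4,3 for degrees 0…6.
[t^6] = 1·4 + 1·4 = 8.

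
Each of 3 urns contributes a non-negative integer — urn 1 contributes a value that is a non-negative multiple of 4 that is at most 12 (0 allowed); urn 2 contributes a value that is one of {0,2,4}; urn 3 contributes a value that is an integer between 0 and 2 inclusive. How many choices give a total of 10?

3

The generating function for the choices is (1 + t^4 + t^8 + t^12)·(1 + t^2 + t^4)·(1 + t + t^2); the count is [t^10].
(1 + t^4 + t^8 + t^12) has coefficients 1,0,0,0,1,0,0,0,1,0,0 for degrees 0…10.
(1 + t^2 + t^4) has coefficients 1,0,1,0,1,0,0,0,0,0,0 for degrees 0…10.
Finally multiplying by (1 + t + t^2), the product of all factors after the first has coefficients 1,1,2,1,2,1,1,0,0,0,0 for degrees 0…10.
[t^10] = 1·0 + 1·1 + 1·2 = 3.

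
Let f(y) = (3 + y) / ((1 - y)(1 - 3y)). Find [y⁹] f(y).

Partial fractions give a closed form: a_n = (-2)·1^n + (5)·3^n.
At n = 9: a_9 = 98413.

98413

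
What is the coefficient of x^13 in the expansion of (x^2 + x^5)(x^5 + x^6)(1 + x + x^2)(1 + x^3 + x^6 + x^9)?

4

(x^2 + x^5) has coefficients 0,0,1,0,0,1 for degrees 0…5.
(x^5 + x^6) has coefficients 0,0,0,0,0,1,1,0,0,0,0,0,0,0 for degrees 0…13.
Multiplying by (1 + x + x^2) gives running coefficients 0,0,0,0,0,1,2,2,1,0,0,0,0,0 for degrees 0…13.
Finally multiplying by (1 + x^3 + x^6 + x^9), the product of all factors after the first has coefficients 0,0,0,0,0,1,2,2,2,2,2,2,2,2 for degrees 0…13.
[x^13] = 1·2 + 1·2 = 4.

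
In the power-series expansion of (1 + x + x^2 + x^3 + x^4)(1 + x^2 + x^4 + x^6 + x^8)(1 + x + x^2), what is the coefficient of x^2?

(1 + x + x^2 + x^3 + x^4) has coefficients 1,1,1 for degrees 0…2.
(1 + x^2 + x^4 + x^6 + x^8) has coefficients 1,0,1 for degrees 0…2.
Finally multiplying by (1 + x + x^2), the product of all factors after the first has coefficients 1,1,2 for degrees 0…2.
[x^2] = 1·2 + 1·1 + 1·1 = 4.

4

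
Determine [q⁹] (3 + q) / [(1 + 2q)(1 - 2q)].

256

Partial fractions give a closed form: a_n = (5/4)·(-2)^n + (7/4)·2^n.
At n = 9: a_9 = 256.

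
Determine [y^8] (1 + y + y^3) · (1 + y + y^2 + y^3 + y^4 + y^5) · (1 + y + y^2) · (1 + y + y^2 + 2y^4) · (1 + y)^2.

143

(1 + y + y^3) has coefficients 1,1,0,1 for degrees 0…3.
(1 + y + y^2 + y^3 + y^4 + y^5) has coefficients 1,1,1,1,1,1,0,0,0 for degrees 0…8.
Multiplying by (1 + y + y^2) gives running coefficients 1,2,3,3,3,3,2,1,0 for degrees 0…8.
Multiplying by (1 + y + y^2 + 2y^4) gives running coefficients 1,3,6,8,11,13,14,12,9 for degrees 0…8.
Finally multiplying by (1 + y)^2, the product of all factors after the first has coefficients 1,5,13,23,33,43,51,53,47 for degrees 0…8.
[y^8] = 1·47 + 1·53 + 1·43 = 143.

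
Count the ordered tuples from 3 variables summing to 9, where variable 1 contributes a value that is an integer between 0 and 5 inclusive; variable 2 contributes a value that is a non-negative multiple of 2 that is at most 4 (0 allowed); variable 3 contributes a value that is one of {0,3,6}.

The generating function for the choices is (1 + x + x^2 + x^3 + x^4 + x^5)·(1 + x^2 + x^4)·(1 + x^3 + x^6); the count is [x^9].
(1 + x + x^2 + x^3 + x^4 + x^5) has coefficients 1,1,1,1,1,1 for degrees 0…5.
(1 + x^2 + x^4) has coefficients 1,0,1,0,1,0,0,0,0,0 for degrees 0…9.
Finally multiplying by (1 + x^3 + x^6), the product of all factors after the first has coefficients 1,0,1,1,1,1,1,1,1,0 for degrees 0…9.
[x^9] = 1·0 + 1·1 + 1·1 + 1·1 + 1·1 + 1·1 = 5.

5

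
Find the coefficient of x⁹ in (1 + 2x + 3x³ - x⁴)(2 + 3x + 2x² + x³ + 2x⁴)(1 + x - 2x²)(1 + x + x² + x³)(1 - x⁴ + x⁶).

(1 + 2x + 3x³ - x⁴) has coefficients 1,2,0,3,-1 for degrees 0…4.
(2 + 3x + 2x² + x³ + 2x⁴) has coefficients 2,3,2,1,2,0,0,0,0,0 for degrees 0…9.
Multiplying by (1 + x - 2x²) gives running coefficients 2,5,1,-3,-1,0,-4,0,0,0 for degrees 0…9.
Multiplying by (1 + x + x² + x³) gives running coefficients 2,7,8,5,2,-3,-8,-5,-4,-4 for degrees 0…9.
Finally multiplying by (1 - x⁴ + x⁶), the product of all factors after the first has coefficients 2,7,8,5,0,-10,-14,-3,2,4 for degrees 0…9.
[x⁹] = 1·4 + 2·2 + 3·(-14) − 1·(-10) = -24.

-24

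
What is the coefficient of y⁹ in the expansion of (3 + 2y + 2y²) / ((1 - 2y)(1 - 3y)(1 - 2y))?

631049

The denominator gives the recurrence a_n = 7a_(n−1) − 16a_(n−2) + 12a_(n−3) for n ≥ 3; the numerator fixes a_0 = 3, a_1 = 23, a_2 = 115.
Iterating: 3, 23, 115, 473, 1747, 6041, 20011, 64385, 203011, 631049, so a_9 = 631049.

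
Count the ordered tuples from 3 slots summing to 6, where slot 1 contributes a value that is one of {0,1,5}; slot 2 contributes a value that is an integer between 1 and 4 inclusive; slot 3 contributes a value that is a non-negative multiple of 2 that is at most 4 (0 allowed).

The generating function for the choices is (1 + z + z^5)·(z + z^2 + z^3 + z^4)·(1 + z^2 + z^4); the count is [z^6].
(1 + z + z^5) has coefficients 1,1,0,0,0,1 for degrees 0…5.
(z + z^2 + z^3 + z^4) has coefficients 0,1,1,1,1,0,0 for degrees 0…6.
Finally multiplying by (1 + z^2 + z^4), the product of all factors after the first has coefficients 0,1,1,2,2,2,2 for degrees 0…6.
[z^6] = 1·2 + 1·2 + 1·1 = 5.

5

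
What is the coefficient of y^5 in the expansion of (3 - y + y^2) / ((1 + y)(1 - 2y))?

The denominator gives the recurrence a_n = a_(n−1) + 2a_(n−2) for n ≥ 3; the numerator fixes a_0 = 3, a_1 = 2, a_2 = 9.
Iterating: 3, 2, 9, 13, 31, 57, so a_5 = 57.

57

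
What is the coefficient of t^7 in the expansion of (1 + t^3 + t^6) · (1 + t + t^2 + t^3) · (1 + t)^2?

(1 + t^3 + t^6) has coefficients 1,0,0,1,0,0,1 for degrees 0…6.
(1 + t + t^2 + t^3) has coefficients 1,1,1,1,0,0,0,0 for degrees 0…7.
Finally multiplying by (1 + t)^2, the product of all factors after the first has coefficients 1,3,4,4,3,1,0,0 for degrees 0…7.
[t^7] = 1·0 + 1·3 + 1·3 = 6.

6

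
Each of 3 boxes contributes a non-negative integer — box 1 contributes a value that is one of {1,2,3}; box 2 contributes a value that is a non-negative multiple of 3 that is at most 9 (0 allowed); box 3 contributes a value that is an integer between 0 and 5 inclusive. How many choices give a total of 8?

6

The generating function for the choices is (y + y^2 + y^3)·(1 + y^3 + y^6 + y^9)·(1 + y + y^2 + y^3 + y^4 + y^5); the count is [y^8].
(y + y^2 + y^3) has coefficients 0,1,1,1 for degrees 0…3.
(1 + y^3 + y^6 + y^9) has coefficients 1,0,0,1,0,0,1,0,0 for degrees 0…8.
Finally multiplying by (1 + y + y^2 + y^3 + y^4 + y^5), the product of all factors after the first has coefficients 1,1,1,2,2,2,2,2,2 for degrees 0…8.
[y^8] = 1·2 + 1·2 + 1·2 = 6.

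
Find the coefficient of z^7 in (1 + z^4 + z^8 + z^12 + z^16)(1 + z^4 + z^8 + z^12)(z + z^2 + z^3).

(1 + z^4 + z^8 + z^12 + z^16) has coefficients 1,0,0,0,1,0,0,0 for degrees 0…7.
(1 + z^4 + z^8 + z^12) has coefficients 1,0,0,0,1,0,0,0 for degrees 0…7.
Finally multiplying by (z + z^2 + z^3), the product of all factors after the first has coefficients 0,1,1,1,0,1,1,1 for degrees 0…7.
[z^7] = 1·1 + 1·1 = 2.

2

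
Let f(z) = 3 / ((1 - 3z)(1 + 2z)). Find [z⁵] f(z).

Partial fractions give a closed form: a_n = (9/5)·3^n + (6/5)·(-2)^n.
At n = 5: a_5 = 399.

399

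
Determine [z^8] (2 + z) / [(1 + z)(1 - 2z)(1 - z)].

Partial fractions give a closed form: a_n = (1/6)·(-1)^n + (10/3)·2^n + (-3/2)·1^n.
At n = 8: a_8 = 852.

852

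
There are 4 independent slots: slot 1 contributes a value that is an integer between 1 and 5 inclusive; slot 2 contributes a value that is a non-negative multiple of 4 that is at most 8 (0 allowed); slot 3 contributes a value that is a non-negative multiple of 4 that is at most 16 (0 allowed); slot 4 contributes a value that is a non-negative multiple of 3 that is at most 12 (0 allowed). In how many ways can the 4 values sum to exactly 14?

12

The generating function for the choices is (z + z^2 + z^3 + z^4 + z^5)·(1 + z^4 + z^8)·(1 + z^4 + z^8 + z^12 + z^16)·(1 + z^3 + z^6 + z^9 + z^12); the count is [z^14].
(z + z^2 + z^3 + z^4 + z^5) has coefficients 0,1,1,1,1,1 for degrees 0…5.
(1 + z^4 + z^8) has coefficients 1,0,0,0,1,0,0,0,1,0,0,0,0,0,0 for degrees 0…14.
Multiplying by (1 + z^4 + z^8 + z^12 + z^16) gives running coefficients 1,0,0,0,2,0,0,0,3,0,0,0,3,0,0 for degrees 0…14.
Finally multiplying by (1 + z^3 + z^6 + z^9 + z^12), the product of all factors after the first has coefficients 1,0,0,1,2,0,1,2,3,1,2,3,4,2,3 for degrees 0…14.
[z^14] = 1·2 + 1·4 + 1·3 + 1·2 + 1·1 = 12.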